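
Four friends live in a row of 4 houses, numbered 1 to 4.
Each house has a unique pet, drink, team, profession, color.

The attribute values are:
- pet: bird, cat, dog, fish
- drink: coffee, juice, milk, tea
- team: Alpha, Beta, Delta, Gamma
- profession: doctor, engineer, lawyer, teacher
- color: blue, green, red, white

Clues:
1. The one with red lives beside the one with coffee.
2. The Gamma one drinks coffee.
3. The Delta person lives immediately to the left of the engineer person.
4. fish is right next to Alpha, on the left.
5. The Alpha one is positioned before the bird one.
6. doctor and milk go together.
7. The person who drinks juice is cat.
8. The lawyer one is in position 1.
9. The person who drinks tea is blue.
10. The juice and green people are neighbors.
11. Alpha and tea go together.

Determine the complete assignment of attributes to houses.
Solution:

House | Pet | Drink | Team | Profession | Color
-----------------------------------------------
  1   | cat | juice | Delta | lawyer | red
  2   | fish | coffee | Gamma | engineer | green
  3   | dog | tea | Alpha | teacher | blue
  4   | bird | milk | Beta | doctor | white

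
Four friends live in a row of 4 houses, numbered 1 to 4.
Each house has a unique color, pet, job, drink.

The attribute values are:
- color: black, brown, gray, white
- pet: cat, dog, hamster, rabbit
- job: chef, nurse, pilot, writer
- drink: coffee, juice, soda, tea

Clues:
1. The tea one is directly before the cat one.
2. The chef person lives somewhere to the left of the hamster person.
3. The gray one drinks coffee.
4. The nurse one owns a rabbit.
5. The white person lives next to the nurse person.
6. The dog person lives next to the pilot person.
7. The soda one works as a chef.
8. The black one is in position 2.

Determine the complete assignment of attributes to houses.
Solution:

House | Color | Pet | Job | Drink
---------------------------------
  1   | brown | dog | chef | soda
  2   | black | hamster | pilot | tea
  3   | white | cat | writer | juice
  4   | gray | rabbit | nurse | coffee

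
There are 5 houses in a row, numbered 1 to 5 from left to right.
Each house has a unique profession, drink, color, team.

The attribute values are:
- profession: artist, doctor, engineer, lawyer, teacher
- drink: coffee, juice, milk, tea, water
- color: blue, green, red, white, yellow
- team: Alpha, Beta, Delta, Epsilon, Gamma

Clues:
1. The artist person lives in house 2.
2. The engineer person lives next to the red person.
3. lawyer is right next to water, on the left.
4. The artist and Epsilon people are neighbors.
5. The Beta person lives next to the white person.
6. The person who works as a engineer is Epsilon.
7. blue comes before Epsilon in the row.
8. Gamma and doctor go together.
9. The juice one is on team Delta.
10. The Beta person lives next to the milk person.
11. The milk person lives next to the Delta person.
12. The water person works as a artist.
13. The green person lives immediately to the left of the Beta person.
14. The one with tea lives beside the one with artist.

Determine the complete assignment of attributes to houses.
Solution:

House | Profession | Drink | Color | Team
-----------------------------------------
  1   | lawyer | tea | green | Alpha
  2   | artist | water | blue | Beta
  3   | engineer | milk | white | Epsilon
  4   | teacher | juice | red | Delta
  5   | doctor | coffee | yellow | Gamma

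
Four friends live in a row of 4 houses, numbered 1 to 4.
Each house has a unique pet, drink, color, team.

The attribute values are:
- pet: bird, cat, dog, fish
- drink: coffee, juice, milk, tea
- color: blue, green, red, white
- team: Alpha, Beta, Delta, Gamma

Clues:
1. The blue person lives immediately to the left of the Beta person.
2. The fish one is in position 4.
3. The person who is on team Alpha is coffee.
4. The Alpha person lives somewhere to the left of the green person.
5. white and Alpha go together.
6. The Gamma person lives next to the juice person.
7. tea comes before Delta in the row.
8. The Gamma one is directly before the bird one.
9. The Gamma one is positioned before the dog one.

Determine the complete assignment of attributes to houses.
Solution:

House | Pet | Drink | Color | Team
----------------------------------
  1   | cat | tea | blue | Gamma
  2   | bird | juice | red | Beta
  3   | dog | coffee | white | Alpha
  4   | fish | milk | green | Delta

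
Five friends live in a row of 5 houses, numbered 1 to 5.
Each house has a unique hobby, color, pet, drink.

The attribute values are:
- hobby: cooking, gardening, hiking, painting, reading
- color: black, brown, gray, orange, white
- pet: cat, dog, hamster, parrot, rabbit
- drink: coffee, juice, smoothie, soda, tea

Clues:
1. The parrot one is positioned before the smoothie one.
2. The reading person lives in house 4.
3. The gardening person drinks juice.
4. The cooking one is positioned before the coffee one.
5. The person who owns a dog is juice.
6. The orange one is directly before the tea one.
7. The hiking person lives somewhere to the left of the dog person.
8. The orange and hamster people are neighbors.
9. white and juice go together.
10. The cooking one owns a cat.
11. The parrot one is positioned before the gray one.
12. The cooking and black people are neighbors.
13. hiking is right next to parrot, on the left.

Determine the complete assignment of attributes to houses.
Solution:

House | Hobby | Color | Pet | Drink
-----------------------------------
  1   | cooking | orange | cat | soda
  2   | hiking | black | hamster | tea
  3   | painting | brown | parrot | coffee
  4   | reading | gray | rabbit | smoothie
  5   | gardening | white | dog | juice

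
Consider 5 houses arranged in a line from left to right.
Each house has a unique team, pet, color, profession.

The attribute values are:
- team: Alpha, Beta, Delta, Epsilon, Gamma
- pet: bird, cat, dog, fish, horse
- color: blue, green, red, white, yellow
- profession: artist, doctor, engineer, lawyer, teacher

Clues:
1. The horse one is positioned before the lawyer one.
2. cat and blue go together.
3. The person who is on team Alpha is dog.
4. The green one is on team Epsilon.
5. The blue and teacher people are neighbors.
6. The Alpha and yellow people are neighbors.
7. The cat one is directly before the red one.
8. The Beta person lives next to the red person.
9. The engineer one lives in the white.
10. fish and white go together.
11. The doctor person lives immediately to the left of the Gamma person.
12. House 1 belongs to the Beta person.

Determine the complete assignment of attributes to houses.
Solution:

House | Team | Pet | Color | Profession
---------------------------------------
  1   | Beta | cat | blue | artist
  2   | Alpha | dog | red | teacher
  3   | Delta | horse | yellow | doctor
  4   | Gamma | fish | white | engineer
  5   | Epsilon | bird | green | lawyer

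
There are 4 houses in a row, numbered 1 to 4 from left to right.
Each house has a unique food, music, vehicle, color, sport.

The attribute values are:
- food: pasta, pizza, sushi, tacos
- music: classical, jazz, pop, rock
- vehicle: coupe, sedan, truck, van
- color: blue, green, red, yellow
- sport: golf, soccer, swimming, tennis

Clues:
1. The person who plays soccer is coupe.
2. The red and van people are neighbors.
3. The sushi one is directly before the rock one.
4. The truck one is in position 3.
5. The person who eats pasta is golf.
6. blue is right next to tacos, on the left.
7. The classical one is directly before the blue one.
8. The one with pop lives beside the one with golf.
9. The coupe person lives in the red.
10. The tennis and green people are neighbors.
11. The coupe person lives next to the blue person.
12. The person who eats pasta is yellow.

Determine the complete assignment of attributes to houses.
Solution:

House | Food | Music | Vehicle | Color | Sport
----------------------------------------------
  1   | sushi | classical | coupe | red | soccer
  2   | pizza | rock | van | blue | tennis
  3   | tacos | pop | truck | green | swimming
  4   | pasta | jazz | sedan | yellow | golf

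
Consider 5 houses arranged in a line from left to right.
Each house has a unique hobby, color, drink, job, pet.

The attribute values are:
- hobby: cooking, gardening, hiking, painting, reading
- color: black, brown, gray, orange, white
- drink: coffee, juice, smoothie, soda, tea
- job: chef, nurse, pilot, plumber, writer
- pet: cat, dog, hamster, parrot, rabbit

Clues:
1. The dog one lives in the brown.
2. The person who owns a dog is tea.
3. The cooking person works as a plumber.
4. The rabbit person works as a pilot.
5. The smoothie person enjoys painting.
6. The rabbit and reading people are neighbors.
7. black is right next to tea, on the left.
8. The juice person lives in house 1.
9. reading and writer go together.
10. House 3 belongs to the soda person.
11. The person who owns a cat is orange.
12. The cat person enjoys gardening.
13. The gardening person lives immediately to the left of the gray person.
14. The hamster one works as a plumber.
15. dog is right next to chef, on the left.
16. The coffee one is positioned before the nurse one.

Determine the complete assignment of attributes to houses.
Solution:

House | Hobby | Color | Drink | Job | Pet
-----------------------------------------
  1   | hiking | black | juice | pilot | rabbit
  2   | reading | brown | tea | writer | dog
  3   | gardening | orange | soda | chef | cat
  4   | cooking | gray | coffee | plumber | hamster
  5   | painting | white | smoothie | nurse | parrot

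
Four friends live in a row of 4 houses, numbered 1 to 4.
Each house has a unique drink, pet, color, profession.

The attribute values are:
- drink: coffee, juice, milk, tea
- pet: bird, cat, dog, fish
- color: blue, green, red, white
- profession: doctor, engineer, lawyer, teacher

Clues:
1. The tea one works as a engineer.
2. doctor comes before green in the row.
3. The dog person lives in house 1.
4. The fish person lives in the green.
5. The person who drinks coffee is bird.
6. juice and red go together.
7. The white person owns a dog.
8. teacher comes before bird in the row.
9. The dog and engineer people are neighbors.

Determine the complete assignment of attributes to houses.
Solution:

House | Drink | Pet | Color | Profession
----------------------------------------
  1   | milk | dog | white | doctor
  2   | tea | fish | green | engineer
  3   | juice | cat | red | teacher
  4   | coffee | bird | blue | lawyer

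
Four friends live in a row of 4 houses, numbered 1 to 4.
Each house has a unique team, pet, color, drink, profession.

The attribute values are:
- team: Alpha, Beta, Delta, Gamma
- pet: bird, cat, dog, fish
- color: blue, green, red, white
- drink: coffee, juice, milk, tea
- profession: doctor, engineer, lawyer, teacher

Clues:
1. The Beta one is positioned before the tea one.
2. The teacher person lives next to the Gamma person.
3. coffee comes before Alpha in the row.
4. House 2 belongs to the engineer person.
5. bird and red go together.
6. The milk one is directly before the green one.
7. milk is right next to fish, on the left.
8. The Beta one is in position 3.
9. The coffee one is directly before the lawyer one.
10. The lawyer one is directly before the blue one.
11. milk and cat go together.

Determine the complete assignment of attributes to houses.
Solution:

House | Team | Pet | Color | Drink | Profession
-----------------------------------------------
  1   | Delta | cat | white | milk | teacher
  2   | Gamma | fish | green | coffee | engineer
  3   | Beta | bird | red | juice | lawyer
  4   | Alpha | dog | blue | tea | doctor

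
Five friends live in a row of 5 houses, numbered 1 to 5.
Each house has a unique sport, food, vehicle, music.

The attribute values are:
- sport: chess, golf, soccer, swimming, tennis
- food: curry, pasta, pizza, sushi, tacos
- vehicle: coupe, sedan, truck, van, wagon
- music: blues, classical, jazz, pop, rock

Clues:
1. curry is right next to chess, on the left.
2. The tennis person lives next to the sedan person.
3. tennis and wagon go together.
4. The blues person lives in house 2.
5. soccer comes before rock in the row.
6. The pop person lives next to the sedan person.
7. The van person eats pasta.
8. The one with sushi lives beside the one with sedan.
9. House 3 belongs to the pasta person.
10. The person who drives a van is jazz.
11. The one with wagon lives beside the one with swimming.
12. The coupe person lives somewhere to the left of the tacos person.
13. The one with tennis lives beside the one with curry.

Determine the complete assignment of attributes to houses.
Solution:

House | Sport | Food | Vehicle | Music
--------------------------------------
  1   | tennis | sushi | wagon | pop
  2   | swimming | curry | sedan | blues
  3   | chess | pasta | van | jazz
  4   | soccer | pizza | coupe | classical
  5   | golf | tacos | truck | rock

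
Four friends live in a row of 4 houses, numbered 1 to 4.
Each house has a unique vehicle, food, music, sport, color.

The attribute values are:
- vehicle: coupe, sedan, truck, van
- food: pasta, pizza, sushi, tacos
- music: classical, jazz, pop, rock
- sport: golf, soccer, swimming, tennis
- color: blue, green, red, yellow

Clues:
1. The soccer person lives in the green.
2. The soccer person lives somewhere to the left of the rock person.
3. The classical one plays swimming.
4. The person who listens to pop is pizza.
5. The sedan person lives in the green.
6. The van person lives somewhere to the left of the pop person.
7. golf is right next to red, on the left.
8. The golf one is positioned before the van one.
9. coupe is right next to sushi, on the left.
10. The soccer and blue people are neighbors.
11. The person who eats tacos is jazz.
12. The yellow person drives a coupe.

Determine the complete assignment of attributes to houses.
Solution:

House | Vehicle | Food | Music | Sport | Color
----------------------------------------------
  1   | coupe | tacos | jazz | golf | yellow
  2   | van | sushi | classical | swimming | red
  3   | sedan | pizza | pop | soccer | green
  4   | truck | pasta | rock | tennis | blue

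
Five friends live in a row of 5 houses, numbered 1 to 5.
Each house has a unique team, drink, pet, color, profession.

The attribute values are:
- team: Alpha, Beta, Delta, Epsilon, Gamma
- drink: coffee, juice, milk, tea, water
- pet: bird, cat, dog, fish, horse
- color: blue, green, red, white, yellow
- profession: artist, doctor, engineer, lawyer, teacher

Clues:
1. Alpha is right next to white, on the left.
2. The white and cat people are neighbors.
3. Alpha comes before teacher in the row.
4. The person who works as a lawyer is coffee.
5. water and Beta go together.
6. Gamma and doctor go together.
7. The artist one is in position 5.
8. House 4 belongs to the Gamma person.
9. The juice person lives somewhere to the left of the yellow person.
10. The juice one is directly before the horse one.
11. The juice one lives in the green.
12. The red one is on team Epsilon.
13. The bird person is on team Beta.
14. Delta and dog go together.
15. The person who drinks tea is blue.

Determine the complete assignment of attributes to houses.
Solution:

House | Team | Drink | Pet | Color | Profession
-----------------------------------------------
  1   | Delta | juice | dog | green | engineer
  2   | Alpha | coffee | horse | yellow | lawyer
  3   | Beta | water | bird | white | teacher
  4   | Gamma | tea | cat | blue | doctor
  5   | Epsilon | milk | fish | red | artist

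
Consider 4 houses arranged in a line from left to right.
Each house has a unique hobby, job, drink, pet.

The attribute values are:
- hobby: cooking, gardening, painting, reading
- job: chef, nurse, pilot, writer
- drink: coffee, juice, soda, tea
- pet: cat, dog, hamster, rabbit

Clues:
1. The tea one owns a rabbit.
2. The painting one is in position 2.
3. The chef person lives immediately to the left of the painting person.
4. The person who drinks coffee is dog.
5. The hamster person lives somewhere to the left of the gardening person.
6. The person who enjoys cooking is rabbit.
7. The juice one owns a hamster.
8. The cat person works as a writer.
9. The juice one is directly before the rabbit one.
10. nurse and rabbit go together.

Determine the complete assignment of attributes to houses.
Solution:

House | Hobby | Job | Drink | Pet
---------------------------------
  1   | reading | chef | coffee | dog
  2   | painting | pilot | juice | hamster
  3   | cooking | nurse | tea | rabbit
  4   | gardening | writer | soda | cat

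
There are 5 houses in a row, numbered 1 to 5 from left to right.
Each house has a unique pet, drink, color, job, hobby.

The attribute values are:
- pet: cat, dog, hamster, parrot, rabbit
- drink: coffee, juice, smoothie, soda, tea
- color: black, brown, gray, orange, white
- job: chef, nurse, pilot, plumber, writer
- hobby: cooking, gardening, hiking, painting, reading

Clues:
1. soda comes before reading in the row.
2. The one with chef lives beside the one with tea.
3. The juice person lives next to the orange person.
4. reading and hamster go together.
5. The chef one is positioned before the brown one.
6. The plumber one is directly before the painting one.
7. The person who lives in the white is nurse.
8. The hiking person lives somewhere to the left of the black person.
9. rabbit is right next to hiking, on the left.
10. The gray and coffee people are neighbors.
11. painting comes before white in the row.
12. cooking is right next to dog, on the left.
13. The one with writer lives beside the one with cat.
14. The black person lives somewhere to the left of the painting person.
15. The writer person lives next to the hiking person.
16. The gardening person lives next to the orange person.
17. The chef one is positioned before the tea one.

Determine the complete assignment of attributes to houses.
Solution:

House | Pet | Drink | Color | Job | Hobby
-----------------------------------------
  1   | rabbit | juice | gray | writer | gardening
  2   | cat | coffee | orange | chef | hiking
  3   | parrot | tea | black | plumber | cooking
  4   | dog | soda | brown | pilot | painting
  5   | hamster | smoothie | white | nurse | reading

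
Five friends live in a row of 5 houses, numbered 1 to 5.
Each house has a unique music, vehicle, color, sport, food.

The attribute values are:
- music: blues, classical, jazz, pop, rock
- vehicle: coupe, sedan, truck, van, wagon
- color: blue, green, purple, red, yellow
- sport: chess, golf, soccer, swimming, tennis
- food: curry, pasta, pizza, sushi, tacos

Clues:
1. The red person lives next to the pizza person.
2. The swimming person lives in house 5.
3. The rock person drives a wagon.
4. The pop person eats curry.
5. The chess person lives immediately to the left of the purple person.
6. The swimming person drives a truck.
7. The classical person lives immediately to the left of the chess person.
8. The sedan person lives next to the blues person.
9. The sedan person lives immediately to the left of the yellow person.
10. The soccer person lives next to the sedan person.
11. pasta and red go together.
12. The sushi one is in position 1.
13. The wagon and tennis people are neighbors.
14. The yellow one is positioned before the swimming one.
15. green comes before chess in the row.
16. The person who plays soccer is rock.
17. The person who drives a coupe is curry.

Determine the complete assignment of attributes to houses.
Solution:

House | Music | Vehicle | Color | Sport | Food
----------------------------------------------
  1   | rock | wagon | green | soccer | sushi
  2   | classical | sedan | red | tennis | pasta
  3   | blues | van | yellow | chess | pizza
  4   | pop | coupe | purple | golf | curry
  5   | jazz | truck | blue | swimming | tacos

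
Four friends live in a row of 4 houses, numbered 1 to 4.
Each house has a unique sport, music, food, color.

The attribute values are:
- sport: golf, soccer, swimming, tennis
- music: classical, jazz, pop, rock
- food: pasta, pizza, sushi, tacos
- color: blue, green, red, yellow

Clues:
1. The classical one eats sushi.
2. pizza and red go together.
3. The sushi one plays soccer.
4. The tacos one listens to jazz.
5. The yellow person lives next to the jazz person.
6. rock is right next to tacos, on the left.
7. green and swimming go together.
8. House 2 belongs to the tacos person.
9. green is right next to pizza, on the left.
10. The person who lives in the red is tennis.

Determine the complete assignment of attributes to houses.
Solution:

House | Sport | Music | Food | Color
------------------------------------
  1   | golf | rock | pasta | yellow
  2   | swimming | jazz | tacos | green
  3   | tennis | pop | pizza | red
  4   | soccer | classical | sushi | blue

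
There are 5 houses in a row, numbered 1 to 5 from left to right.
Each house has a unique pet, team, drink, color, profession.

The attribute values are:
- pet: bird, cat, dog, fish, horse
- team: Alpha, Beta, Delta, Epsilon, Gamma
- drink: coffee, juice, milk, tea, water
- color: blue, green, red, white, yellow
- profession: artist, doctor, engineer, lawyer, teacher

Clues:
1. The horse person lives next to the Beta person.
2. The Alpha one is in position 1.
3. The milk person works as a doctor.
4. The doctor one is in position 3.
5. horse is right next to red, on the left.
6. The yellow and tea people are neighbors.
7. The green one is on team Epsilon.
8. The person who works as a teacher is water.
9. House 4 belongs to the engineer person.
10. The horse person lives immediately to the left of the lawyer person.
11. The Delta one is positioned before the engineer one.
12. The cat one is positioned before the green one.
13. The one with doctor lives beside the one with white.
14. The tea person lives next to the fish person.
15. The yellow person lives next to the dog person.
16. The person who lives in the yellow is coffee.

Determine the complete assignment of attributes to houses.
Solution:

House | Pet | Team | Drink | Color | Profession
-----------------------------------------------
  1   | horse | Alpha | coffee | yellow | artist
  2   | dog | Beta | tea | red | lawyer
  3   | fish | Delta | milk | blue | doctor
  4   | cat | Gamma | juice | white | engineer
  5   | bird | Epsilon | water | green | teacher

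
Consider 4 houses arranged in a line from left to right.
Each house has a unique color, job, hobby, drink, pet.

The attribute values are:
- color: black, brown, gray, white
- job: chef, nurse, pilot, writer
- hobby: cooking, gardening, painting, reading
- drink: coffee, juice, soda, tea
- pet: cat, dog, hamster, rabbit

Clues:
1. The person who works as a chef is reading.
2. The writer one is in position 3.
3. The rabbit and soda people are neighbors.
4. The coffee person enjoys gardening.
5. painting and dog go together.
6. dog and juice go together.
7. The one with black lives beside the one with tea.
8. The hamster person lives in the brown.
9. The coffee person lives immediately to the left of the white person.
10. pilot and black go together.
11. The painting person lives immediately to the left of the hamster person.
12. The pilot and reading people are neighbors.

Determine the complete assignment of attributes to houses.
Solution:

House | Color | Job | Hobby | Drink | Pet
-----------------------------------------
  1   | black | pilot | painting | juice | dog
  2   | brown | chef | reading | tea | hamster
  3   | gray | writer | gardening | coffee | rabbit
  4   | white | nurse | cooking | soda | cat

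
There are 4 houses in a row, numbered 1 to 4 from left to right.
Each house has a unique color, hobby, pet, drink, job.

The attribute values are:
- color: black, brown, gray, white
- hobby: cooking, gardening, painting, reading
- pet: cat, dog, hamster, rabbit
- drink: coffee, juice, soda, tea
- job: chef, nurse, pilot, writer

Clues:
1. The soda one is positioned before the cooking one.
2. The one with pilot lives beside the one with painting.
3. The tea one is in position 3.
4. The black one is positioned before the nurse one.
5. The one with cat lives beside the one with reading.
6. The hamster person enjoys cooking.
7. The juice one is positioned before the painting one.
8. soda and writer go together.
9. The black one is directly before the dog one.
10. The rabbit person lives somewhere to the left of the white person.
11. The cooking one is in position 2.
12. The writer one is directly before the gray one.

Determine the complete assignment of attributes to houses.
Solution:

House | Color | Hobby | Pet | Drink | Job
-----------------------------------------
  1   | brown | gardening | rabbit | soda | writer
  2   | gray | cooking | hamster | juice | pilot
  3   | black | painting | cat | tea | chef
  4   | white | reading | dog | coffee | nurse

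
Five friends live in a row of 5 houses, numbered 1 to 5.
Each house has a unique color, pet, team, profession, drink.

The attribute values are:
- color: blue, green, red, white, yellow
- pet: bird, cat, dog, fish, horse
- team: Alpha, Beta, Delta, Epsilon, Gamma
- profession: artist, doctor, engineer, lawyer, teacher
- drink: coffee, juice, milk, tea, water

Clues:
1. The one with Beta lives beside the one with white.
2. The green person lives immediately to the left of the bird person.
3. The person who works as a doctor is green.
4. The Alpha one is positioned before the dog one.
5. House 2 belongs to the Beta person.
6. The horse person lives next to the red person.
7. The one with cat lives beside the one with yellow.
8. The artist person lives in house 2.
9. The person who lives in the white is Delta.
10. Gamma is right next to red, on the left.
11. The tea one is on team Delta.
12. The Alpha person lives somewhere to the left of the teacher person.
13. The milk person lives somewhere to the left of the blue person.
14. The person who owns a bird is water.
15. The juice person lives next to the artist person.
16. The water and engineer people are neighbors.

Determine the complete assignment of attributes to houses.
Solution:

House | Color | Pet | Team | Profession | Drink
-----------------------------------------------
  1   | green | horse | Gamma | doctor | juice
  2   | red | bird | Beta | artist | water
  3   | white | cat | Delta | engineer | tea
  4   | yellow | fish | Alpha | lawyer | milk
  5   | blue | dog | Epsilon | teacher | coffee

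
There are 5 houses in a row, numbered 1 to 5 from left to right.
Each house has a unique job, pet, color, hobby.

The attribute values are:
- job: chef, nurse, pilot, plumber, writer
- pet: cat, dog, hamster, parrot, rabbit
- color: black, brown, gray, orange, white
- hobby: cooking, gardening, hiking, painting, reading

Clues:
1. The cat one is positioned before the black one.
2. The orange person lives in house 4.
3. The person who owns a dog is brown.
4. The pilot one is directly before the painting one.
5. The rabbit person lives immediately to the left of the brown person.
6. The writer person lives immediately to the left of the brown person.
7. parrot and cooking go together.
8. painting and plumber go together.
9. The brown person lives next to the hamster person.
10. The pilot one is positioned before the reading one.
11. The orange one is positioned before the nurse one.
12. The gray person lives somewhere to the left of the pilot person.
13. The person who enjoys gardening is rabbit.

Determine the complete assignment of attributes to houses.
Solution:

House | Job | Pet | Color | Hobby
---------------------------------
  1   | writer | rabbit | gray | gardening
  2   | pilot | dog | brown | hiking
  3   | plumber | hamster | white | painting
  4   | chef | cat | orange | reading
  5   | nurse | parrot | black | cooking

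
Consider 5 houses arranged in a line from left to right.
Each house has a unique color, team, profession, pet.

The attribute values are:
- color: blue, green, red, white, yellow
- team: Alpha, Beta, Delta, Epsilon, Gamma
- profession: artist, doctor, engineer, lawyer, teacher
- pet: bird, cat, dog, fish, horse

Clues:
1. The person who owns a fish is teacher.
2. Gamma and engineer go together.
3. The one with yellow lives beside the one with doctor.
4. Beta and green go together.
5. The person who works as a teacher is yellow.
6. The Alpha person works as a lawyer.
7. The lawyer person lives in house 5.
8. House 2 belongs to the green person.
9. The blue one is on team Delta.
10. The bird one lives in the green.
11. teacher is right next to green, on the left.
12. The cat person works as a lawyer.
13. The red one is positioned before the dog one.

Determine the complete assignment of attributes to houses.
Solution:

House | Color | Team | Profession | Pet
---------------------------------------
  1   | yellow | Epsilon | teacher | fish
  2   | green | Beta | doctor | bird
  3   | red | Gamma | engineer | horse
  4   | blue | Delta | artist | dog
  5   | white | Alpha | lawyer | cat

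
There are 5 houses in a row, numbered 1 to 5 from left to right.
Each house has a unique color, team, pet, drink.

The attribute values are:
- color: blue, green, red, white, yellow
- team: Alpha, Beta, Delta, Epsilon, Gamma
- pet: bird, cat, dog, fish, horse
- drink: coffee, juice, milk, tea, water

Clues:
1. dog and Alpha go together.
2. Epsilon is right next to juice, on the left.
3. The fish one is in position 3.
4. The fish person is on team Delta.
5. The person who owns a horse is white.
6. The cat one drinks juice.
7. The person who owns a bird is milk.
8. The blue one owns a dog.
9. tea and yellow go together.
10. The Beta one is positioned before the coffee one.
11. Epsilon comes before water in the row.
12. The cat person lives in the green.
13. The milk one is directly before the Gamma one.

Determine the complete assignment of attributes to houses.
Solution:

House | Color | Team | Pet | Drink
----------------------------------
  1   | red | Epsilon | bird | milk
  2   | green | Gamma | cat | juice
  3   | yellow | Delta | fish | tea
  4   | white | Beta | horse | water
  5   | blue | Alpha | dog | coffee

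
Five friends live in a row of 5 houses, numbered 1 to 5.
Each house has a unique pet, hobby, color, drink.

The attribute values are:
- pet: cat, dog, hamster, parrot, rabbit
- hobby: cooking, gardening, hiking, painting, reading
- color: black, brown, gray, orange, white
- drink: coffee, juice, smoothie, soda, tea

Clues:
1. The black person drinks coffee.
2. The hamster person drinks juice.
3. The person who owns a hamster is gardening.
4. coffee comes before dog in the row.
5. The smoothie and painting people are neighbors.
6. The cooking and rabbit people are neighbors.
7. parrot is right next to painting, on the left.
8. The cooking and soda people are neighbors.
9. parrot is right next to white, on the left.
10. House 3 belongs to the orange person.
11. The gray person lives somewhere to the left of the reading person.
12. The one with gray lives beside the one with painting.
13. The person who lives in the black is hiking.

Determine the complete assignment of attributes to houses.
Solution:

House | Pet | Hobby | Color | Drink
-----------------------------------
  1   | parrot | cooking | gray | smoothie
  2   | rabbit | painting | white | soda
  3   | hamster | gardening | orange | juice
  4   | cat | hiking | black | coffee
  5   | dog | reading | brown | tea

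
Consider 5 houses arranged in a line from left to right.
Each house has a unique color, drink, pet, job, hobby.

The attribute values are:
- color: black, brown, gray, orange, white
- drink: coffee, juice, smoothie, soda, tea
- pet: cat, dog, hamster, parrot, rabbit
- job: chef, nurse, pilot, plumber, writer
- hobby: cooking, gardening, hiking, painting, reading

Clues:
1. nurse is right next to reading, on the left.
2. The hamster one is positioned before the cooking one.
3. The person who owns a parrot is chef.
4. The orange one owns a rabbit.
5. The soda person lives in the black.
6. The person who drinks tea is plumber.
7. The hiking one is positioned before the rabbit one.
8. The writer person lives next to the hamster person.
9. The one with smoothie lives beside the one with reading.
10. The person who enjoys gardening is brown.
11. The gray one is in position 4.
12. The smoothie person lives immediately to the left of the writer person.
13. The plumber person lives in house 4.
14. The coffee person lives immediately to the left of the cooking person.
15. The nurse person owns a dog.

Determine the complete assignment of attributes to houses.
Solution:

House | Color | Drink | Pet | Job | Hobby
-----------------------------------------
  1   | white | smoothie | dog | nurse | hiking
  2   | orange | juice | rabbit | writer | reading
  3   | brown | coffee | hamster | pilot | gardening
  4   | gray | tea | cat | plumber | cooking
  5   | black | soda | parrot | chef | painting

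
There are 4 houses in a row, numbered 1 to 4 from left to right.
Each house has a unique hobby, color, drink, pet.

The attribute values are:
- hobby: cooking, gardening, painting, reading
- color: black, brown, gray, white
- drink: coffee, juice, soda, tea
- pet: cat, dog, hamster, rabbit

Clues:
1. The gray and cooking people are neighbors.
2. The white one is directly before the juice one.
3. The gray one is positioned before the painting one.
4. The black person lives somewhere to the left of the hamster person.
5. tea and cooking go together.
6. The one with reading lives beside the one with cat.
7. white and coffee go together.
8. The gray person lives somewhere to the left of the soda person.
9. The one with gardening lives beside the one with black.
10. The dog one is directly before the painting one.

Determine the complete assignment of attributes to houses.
Solution:

House | Hobby | Color | Drink | Pet
-----------------------------------
  1   | reading | white | coffee | rabbit
  2   | gardening | gray | juice | cat
  3   | cooking | black | tea | dog
  4   | painting | brown | soda | hamster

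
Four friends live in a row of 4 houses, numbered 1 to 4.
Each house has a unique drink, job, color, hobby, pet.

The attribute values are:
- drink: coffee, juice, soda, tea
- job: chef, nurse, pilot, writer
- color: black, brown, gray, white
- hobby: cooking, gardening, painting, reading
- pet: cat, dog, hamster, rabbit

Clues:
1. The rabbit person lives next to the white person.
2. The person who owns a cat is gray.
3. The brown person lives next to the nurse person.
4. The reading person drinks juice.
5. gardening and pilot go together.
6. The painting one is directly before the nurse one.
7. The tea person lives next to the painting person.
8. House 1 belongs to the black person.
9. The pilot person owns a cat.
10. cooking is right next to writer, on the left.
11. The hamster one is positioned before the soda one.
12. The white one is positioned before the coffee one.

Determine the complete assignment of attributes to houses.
Solution:

House | Drink | Job | Color | Hobby | Pet
-----------------------------------------
  1   | tea | chef | black | cooking | hamster
  2   | soda | writer | brown | painting | rabbit
  3   | juice | nurse | white | reading | dog
  4   | coffee | pilot | gray | gardening | cat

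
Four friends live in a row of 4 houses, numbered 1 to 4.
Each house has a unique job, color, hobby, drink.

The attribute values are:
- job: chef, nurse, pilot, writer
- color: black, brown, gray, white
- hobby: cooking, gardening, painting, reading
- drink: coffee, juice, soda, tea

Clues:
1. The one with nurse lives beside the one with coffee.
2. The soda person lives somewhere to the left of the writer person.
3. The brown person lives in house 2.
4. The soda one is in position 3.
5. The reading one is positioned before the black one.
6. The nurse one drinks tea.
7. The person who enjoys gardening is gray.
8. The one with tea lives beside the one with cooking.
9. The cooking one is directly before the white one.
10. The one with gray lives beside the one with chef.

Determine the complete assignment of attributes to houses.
Solution:

House | Job | Color | Hobby | Drink
-----------------------------------
  1   | nurse | gray | gardening | tea
  2   | chef | brown | cooking | coffee
  3   | pilot | white | reading | soda
  4   | writer | black | painting | juice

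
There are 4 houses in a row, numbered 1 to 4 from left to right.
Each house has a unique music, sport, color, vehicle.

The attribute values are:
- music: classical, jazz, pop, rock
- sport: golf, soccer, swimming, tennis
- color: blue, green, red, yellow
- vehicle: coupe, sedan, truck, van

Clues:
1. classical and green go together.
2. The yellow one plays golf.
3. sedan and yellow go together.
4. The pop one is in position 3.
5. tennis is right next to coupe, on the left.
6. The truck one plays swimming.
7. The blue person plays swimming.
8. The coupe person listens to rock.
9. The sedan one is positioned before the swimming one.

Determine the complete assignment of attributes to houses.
Solution:

House | Music | Sport | Color | Vehicle
---------------------------------------
  1   | classical | tennis | green | van
  2   | rock | soccer | red | coupe
  3   | pop | golf | yellow | sedan
  4   | jazz | swimming | blue | truck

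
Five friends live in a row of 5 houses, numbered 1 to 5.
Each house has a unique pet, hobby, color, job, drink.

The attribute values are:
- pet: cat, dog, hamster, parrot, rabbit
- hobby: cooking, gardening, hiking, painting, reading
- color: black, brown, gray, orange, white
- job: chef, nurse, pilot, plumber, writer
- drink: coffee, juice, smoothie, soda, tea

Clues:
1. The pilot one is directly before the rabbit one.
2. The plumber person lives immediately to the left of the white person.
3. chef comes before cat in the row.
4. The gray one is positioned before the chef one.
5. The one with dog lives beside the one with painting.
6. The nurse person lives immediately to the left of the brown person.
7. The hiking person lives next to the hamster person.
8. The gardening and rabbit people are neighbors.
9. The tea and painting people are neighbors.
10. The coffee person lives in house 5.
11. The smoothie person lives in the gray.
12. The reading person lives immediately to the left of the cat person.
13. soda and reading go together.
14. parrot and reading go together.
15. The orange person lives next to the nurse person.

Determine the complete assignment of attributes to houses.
Solution:

House | Pet | Hobby | Color | Job | Drink
-----------------------------------------
  1   | dog | gardening | orange | pilot | tea
  2   | rabbit | painting | gray | nurse | smoothie
  3   | parrot | reading | brown | chef | soda
  4   | cat | hiking | black | plumber | juice
  5   | hamster | cooking | white | writer | coffee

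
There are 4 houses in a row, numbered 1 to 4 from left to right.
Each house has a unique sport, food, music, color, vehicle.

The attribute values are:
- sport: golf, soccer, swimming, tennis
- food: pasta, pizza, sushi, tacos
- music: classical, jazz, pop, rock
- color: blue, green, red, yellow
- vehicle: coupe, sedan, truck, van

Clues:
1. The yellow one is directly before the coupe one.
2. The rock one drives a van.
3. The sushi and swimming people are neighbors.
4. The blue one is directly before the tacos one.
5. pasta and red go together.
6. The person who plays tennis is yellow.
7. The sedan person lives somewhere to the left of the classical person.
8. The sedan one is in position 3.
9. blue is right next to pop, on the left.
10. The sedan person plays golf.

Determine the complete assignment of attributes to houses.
Solution:

House | Sport | Food | Music | Color | Vehicle
----------------------------------------------
  1   | tennis | sushi | rock | yellow | van
  2   | swimming | pizza | jazz | blue | coupe
  3   | golf | tacos | pop | green | sedan
  4   | soccer | pasta | classical | red | truck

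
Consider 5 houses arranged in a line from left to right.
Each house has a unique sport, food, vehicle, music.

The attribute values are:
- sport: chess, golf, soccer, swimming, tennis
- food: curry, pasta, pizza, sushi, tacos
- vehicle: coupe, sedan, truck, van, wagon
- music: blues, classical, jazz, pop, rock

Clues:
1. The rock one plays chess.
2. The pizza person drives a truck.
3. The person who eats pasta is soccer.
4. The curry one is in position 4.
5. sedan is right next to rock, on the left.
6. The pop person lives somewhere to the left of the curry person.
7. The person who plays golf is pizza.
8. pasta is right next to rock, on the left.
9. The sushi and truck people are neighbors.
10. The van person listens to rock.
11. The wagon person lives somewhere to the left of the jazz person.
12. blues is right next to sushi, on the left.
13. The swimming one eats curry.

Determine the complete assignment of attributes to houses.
Solution:

House | Sport | Food | Vehicle | Music
--------------------------------------
  1   | soccer | pasta | sedan | blues
  2   | chess | sushi | van | rock
  3   | golf | pizza | truck | pop
  4   | swimming | curry | wagon | classical
  5   | tennis | tacos | coupe | jazz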